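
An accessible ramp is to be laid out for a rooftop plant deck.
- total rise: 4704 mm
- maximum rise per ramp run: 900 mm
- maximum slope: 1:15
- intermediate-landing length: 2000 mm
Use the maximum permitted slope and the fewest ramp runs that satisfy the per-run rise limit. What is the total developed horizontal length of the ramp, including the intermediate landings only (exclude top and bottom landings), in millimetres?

4704 / 900 = 5.23, so 6 ramp runs are needed. That means 5 intermediate landings.
Horizontal run for 4704 mm of rise at 1:15 is 4704 × 15 = 70560 mm.
5 intermediate landings contribute 5 × 2000 = 10000 mm.
Developed length = 70560 + 10000 = 80560 mm.

80560 mm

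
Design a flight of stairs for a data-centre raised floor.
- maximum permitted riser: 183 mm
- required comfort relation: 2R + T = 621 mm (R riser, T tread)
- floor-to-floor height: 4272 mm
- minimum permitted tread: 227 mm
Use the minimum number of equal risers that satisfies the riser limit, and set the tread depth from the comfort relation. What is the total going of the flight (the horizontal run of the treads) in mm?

At most 183 each: 4272/183 = 23.34, giving 24 risers.
Each riser is 4272/24 = 178 mm (≤ 183 mm).
Tread T = 621 − 2 × 178 = 265 mm (≥ 227 mm).
Going = (24 − 1) × 265 = 6095 mm.

6095 mm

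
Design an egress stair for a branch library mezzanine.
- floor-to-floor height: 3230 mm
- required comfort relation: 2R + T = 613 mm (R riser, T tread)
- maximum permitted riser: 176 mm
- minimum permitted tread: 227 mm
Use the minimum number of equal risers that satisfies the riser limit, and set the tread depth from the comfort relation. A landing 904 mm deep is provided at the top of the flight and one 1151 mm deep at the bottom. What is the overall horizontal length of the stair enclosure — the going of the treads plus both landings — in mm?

6969 mm

3230 / 176 = 18.352 → round up to 19 risers.
R = 3230 ÷ 19 = 170 mm.
From 2R + T = 613: T = 613 − 340 = 273 mm.
19 risers give 18 treads; going = 18 × 273 = 4914 mm.
Add landings: 4914 + 904 + 1151 = 6969 mm.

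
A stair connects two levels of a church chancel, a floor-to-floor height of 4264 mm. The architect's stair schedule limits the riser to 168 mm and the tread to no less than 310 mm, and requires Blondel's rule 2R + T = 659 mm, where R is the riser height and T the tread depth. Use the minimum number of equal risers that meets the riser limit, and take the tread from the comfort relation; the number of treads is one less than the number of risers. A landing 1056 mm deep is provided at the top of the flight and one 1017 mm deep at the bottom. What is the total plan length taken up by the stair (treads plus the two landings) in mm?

4264 / 168 = 25.38, so 26 risers are needed.
Riser R = 4264 / 26 = 164 mm, within the 168 mm limit.
From 2R + T = 659: T = 659 − 328 = 331 mm.
Going = (26 − 1) × 331 = 8275 mm.
Enclosure = 8275 + 1056 + 1017 = 10348 mm.

10348 mm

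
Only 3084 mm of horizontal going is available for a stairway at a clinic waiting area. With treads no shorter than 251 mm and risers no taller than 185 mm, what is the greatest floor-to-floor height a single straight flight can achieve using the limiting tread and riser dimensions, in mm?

3084 / 251 = 12.29, so 12 treads fit.
Risers = treads + 1 = 13.
Maximum height = 13 × 185 = 2405 mm.

2405 mm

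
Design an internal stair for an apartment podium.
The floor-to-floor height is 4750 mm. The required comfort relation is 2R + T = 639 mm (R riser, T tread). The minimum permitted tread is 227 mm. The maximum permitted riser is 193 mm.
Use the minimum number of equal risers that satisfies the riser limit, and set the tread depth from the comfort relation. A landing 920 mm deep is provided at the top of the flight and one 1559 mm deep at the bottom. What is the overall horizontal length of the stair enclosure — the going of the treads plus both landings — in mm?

8695 mm

⌈4750/193⌉ = 25 risers.
Each riser is 4750/25 = 190 mm (≤ 193 mm).
Tread T = 639 − 2 × 190 = 259 mm (≥ 227 mm).
Treads = 25 − 1 = 24; going = 24 × 259 = 6216 mm.
Enclosure = 6216 + 920 + 1559 = 8695 mm.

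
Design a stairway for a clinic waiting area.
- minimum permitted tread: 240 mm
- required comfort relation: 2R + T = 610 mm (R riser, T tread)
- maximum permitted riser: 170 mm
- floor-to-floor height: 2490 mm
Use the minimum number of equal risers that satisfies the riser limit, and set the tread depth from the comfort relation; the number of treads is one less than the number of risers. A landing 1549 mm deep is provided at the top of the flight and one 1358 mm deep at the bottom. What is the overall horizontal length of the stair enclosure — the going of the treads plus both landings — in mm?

6799 mm

At most 170 each: 2490/170 = 14.65, giving 15 risers.
R = 2490 ÷ 15 = 166 mm.
T = 610 − 2·166 = 278 mm, which satisfies the 240 mm minimum.
Going = (15 − 1) × 278 = 3892 mm.
Add landings: 3892 + 1549 + 1358 = 6799 mm.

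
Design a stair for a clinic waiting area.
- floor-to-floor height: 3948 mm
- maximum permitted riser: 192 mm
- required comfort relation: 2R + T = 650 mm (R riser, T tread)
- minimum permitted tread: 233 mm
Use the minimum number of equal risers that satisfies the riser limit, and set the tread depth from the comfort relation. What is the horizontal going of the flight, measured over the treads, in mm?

5480 mm

3948 / 192 = 20.562 → round up to 21 risers.
Riser R = 3948 / 21 = 188 mm, within the 192 mm limit.
T = 650 − 2·188 = 274 mm, which satisfies the 233 mm minimum.
21 risers give 20 treads; going = 20 × 274 = 5480 mm.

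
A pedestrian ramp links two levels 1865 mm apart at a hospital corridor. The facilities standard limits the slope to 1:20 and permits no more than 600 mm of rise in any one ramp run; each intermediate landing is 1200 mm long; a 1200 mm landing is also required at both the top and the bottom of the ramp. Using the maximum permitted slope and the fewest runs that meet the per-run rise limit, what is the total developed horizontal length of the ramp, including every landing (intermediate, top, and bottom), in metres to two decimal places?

1865 / 600 = 3.108 → round up to 4 ramp runs. That means 3 intermediate landings.
Ramp run (horizontal) at 1:20: 1865 × 20 = 37300 mm.
Intermediate landings: 3 × 1200 = 3600 mm.
Top and bottom landings: 2 × 1200 = 2400 mm.
Total = 37300 + 3600 + 2400 = 43300 mm.
= 43.30 m.

43.30 m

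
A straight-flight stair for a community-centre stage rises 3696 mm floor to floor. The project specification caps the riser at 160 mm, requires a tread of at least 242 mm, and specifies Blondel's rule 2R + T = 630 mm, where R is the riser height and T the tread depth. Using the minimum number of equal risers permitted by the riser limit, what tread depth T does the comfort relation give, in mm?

322 mm

3696 / 160 = 23.10, so 24 risers are needed.
Each riser is 3696/24 = 154 mm (≤ 160 mm).
T = 630 − 2·154 = 322 mm, which satisfies the 242 mm minimum.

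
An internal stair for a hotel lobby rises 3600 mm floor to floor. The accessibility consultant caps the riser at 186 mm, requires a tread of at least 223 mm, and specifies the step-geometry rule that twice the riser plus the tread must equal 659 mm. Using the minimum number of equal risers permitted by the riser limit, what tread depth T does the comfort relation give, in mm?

299 mm

⌈3600/186⌉ = 20 risers.
Each riser is 3600/20 = 180 mm (≤ 186 mm).
Tread T = 659 − 2 × 180 = 299 mm (≥ 223 mm).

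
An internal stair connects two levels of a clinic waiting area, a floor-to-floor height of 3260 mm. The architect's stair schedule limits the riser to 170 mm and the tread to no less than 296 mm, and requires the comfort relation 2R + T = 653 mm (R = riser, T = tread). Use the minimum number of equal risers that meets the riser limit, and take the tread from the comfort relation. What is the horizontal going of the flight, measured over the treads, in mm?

At most 170 each: 3260/170 = 19.18, giving 20 risers.
Riser R = 3260 / 20 = 163 mm, within the 170 mm limit.
T = 653 − 2·163 = 327 mm, which satisfies the 296 mm minimum.
20 risers give 19 treads; going = 19 × 327 = 6213 mm.

6213 mm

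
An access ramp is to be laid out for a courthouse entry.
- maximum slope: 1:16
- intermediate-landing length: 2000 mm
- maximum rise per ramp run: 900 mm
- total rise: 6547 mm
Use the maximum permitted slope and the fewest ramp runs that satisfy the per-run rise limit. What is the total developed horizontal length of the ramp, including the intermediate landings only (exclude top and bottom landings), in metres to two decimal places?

6547 / 900 = 7.27, so 8 ramp runs are needed. That means 7 intermediate landings.
Ramp run (horizontal) at 1:16: 6547 × 16 = 104752 mm.
Intermediate landings: 7 × 2000 = 14000 mm.
Total developed length = 104752 + 14000 = 118752 mm.
= 118.75 m.

118.75 m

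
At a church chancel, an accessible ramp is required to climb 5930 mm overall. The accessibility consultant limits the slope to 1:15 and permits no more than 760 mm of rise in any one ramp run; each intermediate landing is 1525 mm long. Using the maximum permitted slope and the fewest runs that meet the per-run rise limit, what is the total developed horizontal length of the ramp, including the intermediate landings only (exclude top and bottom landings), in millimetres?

99625 mm

⌈5930/760⌉ = 8 ramp runs. That means 7 intermediate landings.
Ramp run (horizontal) at 1:15: 5930 × 15 = 88950 mm.
7 intermediate landings contribute 7 × 1525 = 10675 mm.
Developed length = 88950 + 10675 = 99625 mm.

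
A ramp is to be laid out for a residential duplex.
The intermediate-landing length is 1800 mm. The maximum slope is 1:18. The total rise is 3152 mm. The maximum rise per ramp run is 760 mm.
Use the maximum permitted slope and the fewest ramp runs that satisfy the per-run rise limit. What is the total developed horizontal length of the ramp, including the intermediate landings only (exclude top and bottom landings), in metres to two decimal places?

63.94 m

3152 / 760 = 4.147 → round up to 5 ramp runs. That means 4 intermediate landings.
Horizontal run for 3152 mm of rise at 1:18 is 3152 × 18 = 56736 mm.
4 intermediate landings contribute 4 × 1800 = 7200 mm.
Developed length = 56736 + 7200 = 63936 mm.
= 63.94 m.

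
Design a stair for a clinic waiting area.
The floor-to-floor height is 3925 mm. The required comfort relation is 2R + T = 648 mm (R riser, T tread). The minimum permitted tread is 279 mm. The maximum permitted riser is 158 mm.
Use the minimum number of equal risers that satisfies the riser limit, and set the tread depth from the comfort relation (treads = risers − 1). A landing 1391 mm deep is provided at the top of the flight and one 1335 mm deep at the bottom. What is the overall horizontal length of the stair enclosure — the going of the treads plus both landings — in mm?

⌈3925/158⌉ = 25 risers.
Each riser is 3925/25 = 157 mm (≤ 158 mm).
T = 648 − 2·157 = 334 mm, which satisfies the 279 mm minimum.
25 risers give 24 treads; going = 24 × 334 = 8016 mm.
Enclosure = 8016 + 1391 + 1335 = 10742 mm.

10742 mm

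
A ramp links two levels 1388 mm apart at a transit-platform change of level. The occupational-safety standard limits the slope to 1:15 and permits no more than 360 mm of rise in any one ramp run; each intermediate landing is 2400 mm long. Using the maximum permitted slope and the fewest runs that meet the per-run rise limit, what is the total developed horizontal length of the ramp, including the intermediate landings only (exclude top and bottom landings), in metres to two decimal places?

28.02 m

1388 / 360 = 3.856 → round up to 4 ramp runs. That means 3 intermediate landings.
Ramp run (horizontal) at 1:15: 1388 × 15 = 20820 mm.
Intermediate landings: 3 × 2400 = 7200 mm.
Developed length = 20820 + 7200 = 28020 mm.
= 28.02 m.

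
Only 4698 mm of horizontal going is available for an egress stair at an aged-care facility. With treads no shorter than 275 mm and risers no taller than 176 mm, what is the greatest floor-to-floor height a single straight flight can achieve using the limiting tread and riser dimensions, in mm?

Treads that fit: ⌊4698 / 275⌋ = 17.
Risers = treads + 1 = 18.
Maximum height = 18 × 176 = 3168 mm.

3168 mm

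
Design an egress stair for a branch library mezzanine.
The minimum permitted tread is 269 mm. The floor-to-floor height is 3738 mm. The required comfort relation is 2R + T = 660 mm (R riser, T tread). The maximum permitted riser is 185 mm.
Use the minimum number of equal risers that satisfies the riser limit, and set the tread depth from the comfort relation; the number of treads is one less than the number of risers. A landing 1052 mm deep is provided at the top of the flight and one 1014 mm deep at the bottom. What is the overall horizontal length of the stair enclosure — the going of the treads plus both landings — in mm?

⌈3738/185⌉ = 21 risers.
Each riser is 3738/21 = 178 mm (≤ 185 mm).
T = 660 − 2·178 = 304 mm, which satisfies the 269 mm minimum.
Going = (21 − 1) × 304 = 6080 mm.
Enclosure = 6080 + 1052 + 1014 = 8146 mm.

8146 mm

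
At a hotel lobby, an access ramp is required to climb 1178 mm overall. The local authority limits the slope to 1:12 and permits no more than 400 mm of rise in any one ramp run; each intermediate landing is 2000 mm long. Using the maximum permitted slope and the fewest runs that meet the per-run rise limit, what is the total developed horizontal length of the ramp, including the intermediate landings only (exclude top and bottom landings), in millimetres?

18136 mm

1178 / 400 = 2.94, so 3 ramp runs are needed. That means 2 intermediate landings.
Ramp run (horizontal) at 1:12: 1178 × 12 = 14136 mm.
2 intermediate landings contribute 2 × 2000 = 4000 mm.
Developed length = 14136 + 4000 = 18136 mm.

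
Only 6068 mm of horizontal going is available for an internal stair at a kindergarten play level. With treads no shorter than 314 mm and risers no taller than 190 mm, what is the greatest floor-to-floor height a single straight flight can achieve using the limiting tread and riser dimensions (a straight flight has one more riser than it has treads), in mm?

3800 mm

Treads that fit: ⌊6068 / 314⌋ = 19.
Risers = treads + 1 = 20.
Maximum height = 20 × 190 = 3800 mm.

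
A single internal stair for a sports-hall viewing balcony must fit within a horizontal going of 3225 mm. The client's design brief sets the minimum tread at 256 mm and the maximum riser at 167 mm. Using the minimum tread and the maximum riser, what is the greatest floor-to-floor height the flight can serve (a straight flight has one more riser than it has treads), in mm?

2171 mm

3225 / 256 = 12.60, so 12 treads fit.
Risers = treads + 1 = 13.
Maximum height = 13 × 167 = 2171 mm.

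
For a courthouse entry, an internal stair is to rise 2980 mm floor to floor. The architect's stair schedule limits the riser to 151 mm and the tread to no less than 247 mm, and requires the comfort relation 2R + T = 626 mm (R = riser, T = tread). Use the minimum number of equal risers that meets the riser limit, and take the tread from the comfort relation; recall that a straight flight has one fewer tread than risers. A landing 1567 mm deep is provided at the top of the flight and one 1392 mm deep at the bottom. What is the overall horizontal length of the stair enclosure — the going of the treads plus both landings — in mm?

9191 mm

⌈2980/151⌉ = 20 risers.
R = 2980 ÷ 20 = 149 mm.
Tread T = 626 − 2 × 149 = 328 mm (≥ 247 mm).
20 risers give 19 treads; going = 19 × 328 = 6232 mm.
Enclosure = 6232 + 1567 + 1392 = 9191 mm.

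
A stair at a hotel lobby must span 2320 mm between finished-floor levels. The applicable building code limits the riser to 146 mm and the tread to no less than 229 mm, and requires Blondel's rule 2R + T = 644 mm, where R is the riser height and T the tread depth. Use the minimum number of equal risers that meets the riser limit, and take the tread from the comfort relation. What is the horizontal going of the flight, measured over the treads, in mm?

2320 / 146 = 15.89, so 16 risers are needed.
Riser R = 2320 / 16 = 145 mm, within the 146 mm limit.
T = 644 − 2·145 = 354 mm, which satisfies the 229 mm minimum.
Treads = 16 − 1 = 15; going = 15 × 354 = 5310 mm.

5310 mm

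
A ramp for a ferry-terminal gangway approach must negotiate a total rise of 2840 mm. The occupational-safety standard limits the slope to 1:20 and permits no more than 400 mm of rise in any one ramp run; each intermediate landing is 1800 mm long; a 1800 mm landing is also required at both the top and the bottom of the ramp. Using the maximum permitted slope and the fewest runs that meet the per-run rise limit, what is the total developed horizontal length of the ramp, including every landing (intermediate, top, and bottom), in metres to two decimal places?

73.00 m

At most 400 each: 2840/400 = 7.10, giving 8 ramp runs. That means 7 intermediate landings.
Horizontal run for 2840 mm of rise at 1:20 is 2840 × 20 = 56800 mm.
Intermediate landings: 7 × 1800 = 12600 mm.
Top and bottom landings: 2 × 1800 = 3600 mm.
Total = 56800 + 12600 + 3600 = 73000 mm.
= 73.00 m.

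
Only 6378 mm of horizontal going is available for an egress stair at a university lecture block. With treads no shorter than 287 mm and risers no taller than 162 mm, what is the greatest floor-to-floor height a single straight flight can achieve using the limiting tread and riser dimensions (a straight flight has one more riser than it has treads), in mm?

3726 mm

Treads that fit: ⌊6378 / 287⌋ = 22.
Risers = treads + 1 = 23.
Maximum height = 23 × 162 = 3726 mm.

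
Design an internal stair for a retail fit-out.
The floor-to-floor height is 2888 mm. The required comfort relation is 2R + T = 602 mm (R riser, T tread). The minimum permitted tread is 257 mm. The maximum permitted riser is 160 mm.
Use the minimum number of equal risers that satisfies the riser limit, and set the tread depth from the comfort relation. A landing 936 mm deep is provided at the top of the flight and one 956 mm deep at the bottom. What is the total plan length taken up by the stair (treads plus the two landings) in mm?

7256 mm

2888 / 160 = 18.050 → round up to 19 risers.
R = 2888 ÷ 19 = 152 mm.
From 2R + T = 602: T = 602 − 304 = 298 mm.
Treads = 19 − 1 = 18; going = 18 × 298 = 5364 mm.
Add landings: 5364 + 936 + 956 = 7256 mm.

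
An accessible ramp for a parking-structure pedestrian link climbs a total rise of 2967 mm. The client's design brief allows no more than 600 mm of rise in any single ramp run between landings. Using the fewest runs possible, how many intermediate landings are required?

2967 / 600 = 4.945 → round up to 5 ramp runs.
5 runs are separated by 4 intermediate landings.

4 intermediate landings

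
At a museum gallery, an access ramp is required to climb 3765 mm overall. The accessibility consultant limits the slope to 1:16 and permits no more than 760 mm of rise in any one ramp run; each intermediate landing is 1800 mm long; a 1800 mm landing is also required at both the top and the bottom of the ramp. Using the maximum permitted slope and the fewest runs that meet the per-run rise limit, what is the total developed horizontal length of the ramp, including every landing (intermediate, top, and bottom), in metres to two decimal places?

⌈3765/760⌉ = 5 ramp runs. That means 4 intermediate landings.
Ramp run (horizontal) at 1:16: 3765 × 16 = 60240 mm.
Intermediate landings: 4 × 1800 = 7200 mm.
Top and bottom landings: 2 × 1800 = 3600 mm.
Total = 60240 + 7200 + 3600 = 71040 mm.
= 71.04 m.

71.04 m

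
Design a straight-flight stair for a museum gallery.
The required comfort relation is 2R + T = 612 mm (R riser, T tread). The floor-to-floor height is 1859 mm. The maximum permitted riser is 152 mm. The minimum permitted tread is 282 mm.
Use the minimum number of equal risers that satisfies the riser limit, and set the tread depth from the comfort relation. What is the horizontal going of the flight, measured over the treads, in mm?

3912 mm

At most 152 each: 1859/152 = 12.23, giving 13 risers.
R = 1859 ÷ 13 = 143 mm.
From 2R + T = 612: T = 612 − 286 = 326 mm.
Treads = 13 − 1 = 12; going = 12 × 326 = 3912 mm.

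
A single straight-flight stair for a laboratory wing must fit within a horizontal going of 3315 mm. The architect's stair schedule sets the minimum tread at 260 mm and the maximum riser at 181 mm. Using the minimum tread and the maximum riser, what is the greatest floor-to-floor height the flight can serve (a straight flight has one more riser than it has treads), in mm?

2353 mm

3315 / 260 = 12.75, so 12 treads fit.
Risers = treads + 1 = 13.
Maximum height = 13 × 181 = 2353 mm.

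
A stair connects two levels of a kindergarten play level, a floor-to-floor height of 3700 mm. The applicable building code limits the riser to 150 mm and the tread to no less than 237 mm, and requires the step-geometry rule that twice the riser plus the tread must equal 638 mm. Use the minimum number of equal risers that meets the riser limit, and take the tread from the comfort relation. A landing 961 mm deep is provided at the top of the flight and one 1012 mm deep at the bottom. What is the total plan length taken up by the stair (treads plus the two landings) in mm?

3700 / 150 = 24.67, so 25 risers are needed.
Riser R = 3700 / 25 = 148 mm, within the 150 mm limit.
From 2R + T = 638: T = 638 − 296 = 342 mm.
Treads = 25 − 1 = 24; going = 24 × 342 = 8208 mm.
Enclosure = 8208 + 961 + 1012 = 10181 mm.

10181 mm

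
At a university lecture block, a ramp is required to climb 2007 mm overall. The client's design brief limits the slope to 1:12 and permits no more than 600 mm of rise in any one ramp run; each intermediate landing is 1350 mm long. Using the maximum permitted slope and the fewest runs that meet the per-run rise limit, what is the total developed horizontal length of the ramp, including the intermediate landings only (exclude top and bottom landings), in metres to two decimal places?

At most 600 each: 2007/600 = 3.35, giving 4 ramp runs. That means 3 intermediate landings.
Ramp run (horizontal) at 1:12: 2007 × 12 = 24084 mm.
Intermediate landings: 3 × 1350 = 4050 mm.
Total developed length = 24084 + 4050 = 28134 mm.
= 28.13 m.

28.13 m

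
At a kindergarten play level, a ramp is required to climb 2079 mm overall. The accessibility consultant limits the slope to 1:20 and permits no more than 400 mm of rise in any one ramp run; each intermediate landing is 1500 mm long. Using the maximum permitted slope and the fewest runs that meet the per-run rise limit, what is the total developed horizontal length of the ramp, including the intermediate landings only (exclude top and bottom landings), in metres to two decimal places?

2079 / 400 = 5.197 → round up to 6 ramp runs. That means 5 intermediate landings.
Horizontal run for 2079 mm of rise at 1:20 is 2079 × 20 = 41580 mm.
Intermediate landings: 5 × 1500 = 7500 mm.
Developed length = 41580 + 7500 = 49080 mm.
= 49.08 m.

49.08 m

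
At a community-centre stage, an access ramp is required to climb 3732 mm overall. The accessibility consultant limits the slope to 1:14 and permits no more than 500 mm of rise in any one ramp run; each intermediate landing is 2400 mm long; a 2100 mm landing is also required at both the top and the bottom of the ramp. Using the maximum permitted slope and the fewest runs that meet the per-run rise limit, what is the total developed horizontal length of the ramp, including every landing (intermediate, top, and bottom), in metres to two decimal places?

73.25 m

At most 500 each: 3732/500 = 7.46, giving 8 ramp runs. That means 7 intermediate landings.
Horizontal run for 3732 mm of rise at 1:14 is 3732 × 14 = 52248 mm.
Intermediate landings: 7 × 2400 = 16800 mm.
Top and bottom landings: 2 × 2100 = 4200 mm.
Total = 52248 + 16800 + 4200 = 73248 mm.
= 73.25 m.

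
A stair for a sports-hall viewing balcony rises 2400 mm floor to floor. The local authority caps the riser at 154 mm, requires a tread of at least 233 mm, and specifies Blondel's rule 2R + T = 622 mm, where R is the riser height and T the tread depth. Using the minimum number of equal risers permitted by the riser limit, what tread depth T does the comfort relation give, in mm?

322 mm

2400 / 154 = 15.584 → round up to 16 risers.
Each riser is 2400/16 = 150 mm (≤ 154 mm).
From 2R + T = 622: T = 622 − 300 = 322 mm.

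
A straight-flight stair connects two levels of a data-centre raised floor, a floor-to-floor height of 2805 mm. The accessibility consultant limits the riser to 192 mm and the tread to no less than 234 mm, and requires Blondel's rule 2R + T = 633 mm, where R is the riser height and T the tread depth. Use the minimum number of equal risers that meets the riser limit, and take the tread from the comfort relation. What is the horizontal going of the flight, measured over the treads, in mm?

2805 / 192 = 14.61, so 15 risers are needed.
Each riser is 2805/15 = 187 mm (≤ 192 mm).
Tread T = 633 − 2 × 187 = 259 mm (≥ 234 mm).
Going = (15 − 1) × 259 = 3626 mm.

3626 mm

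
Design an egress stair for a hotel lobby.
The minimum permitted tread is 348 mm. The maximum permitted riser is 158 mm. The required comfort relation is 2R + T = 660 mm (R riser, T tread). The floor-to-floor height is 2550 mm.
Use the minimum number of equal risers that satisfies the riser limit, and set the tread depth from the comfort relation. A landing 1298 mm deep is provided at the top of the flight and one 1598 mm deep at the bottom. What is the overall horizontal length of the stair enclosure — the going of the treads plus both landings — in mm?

⌈2550/158⌉ = 17 risers.
Each riser is 2550/17 = 150 mm (≤ 158 mm).
Tread T = 660 − 2 × 150 = 360 mm (≥ 348 mm).
17 risers give 16 treads; going = 16 × 360 = 5760 mm.
Enclosure = 5760 + 1298 + 1598 = 8656 mm.

8656 mm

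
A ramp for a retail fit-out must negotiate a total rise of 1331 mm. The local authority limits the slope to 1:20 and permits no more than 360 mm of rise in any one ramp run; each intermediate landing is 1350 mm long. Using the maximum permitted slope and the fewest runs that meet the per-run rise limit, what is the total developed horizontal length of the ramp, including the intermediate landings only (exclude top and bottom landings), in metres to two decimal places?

30.67 m

⌈1331/360⌉ = 4 ramp runs. That means 3 intermediate landings.
Horizontal run for 1331 mm of rise at 1:20 is 1331 × 20 = 26620 mm.
Intermediate landings: 3 × 1350 = 4050 mm.
Developed length = 26620 + 4050 = 30670 mm.
= 30.67 m.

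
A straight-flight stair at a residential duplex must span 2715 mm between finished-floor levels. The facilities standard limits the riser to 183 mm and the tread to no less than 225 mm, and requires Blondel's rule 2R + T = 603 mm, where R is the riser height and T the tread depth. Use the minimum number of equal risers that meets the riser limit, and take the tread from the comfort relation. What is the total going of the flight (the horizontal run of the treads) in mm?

3374 mm

At most 183 each: 2715/183 = 14.84, giving 15 risers.
Each riser is 2715/15 = 181 mm (≤ 183 mm).
Tread T = 603 − 2 × 181 = 241 mm (≥ 225 mm).
Treads = 15 − 1 = 14; going = 14 × 241 = 3374 mm.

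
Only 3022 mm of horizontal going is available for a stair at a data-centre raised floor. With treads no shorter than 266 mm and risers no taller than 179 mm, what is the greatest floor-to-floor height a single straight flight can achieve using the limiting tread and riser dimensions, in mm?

2148 mm

3022 / 266 = 11.36, so 11 treads fit.
Risers = treads + 1 = 12.
Maximum height = 12 × 179 = 2148 mm.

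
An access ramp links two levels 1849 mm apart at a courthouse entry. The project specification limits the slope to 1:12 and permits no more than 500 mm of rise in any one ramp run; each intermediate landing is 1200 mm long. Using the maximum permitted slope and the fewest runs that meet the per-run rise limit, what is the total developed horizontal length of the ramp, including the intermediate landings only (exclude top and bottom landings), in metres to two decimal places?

25.79 m

⌈1849/500⌉ = 4 ramp runs. That means 3 intermediate landings.
Horizontal run for 1849 mm of rise at 1:12 is 1849 × 12 = 22188 mm.
Intermediate landings: 3 × 1200 = 3600 mm.
Total developed length = 22188 + 3600 = 25788 mm.
= 25.79 m.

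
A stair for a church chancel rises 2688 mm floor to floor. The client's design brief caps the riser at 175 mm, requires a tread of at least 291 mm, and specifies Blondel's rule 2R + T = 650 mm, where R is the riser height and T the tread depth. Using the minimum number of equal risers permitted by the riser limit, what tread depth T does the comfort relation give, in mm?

314 mm

2688 / 175 = 15.360 → round up to 16 risers.
Riser R = 2688 / 16 = 168 mm, within the 175 mm limit.
T = 650 − 2·168 = 314 mm, which satisfies the 291 mm minimum.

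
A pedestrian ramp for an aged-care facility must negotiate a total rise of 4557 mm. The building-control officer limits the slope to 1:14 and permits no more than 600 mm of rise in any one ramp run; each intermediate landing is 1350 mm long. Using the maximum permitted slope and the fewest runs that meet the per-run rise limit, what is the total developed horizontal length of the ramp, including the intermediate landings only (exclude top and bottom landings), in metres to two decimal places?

73.25 m

4557 / 600 = 7.595 → round up to 8 ramp runs. That means 7 intermediate landings.
Horizontal run for 4557 mm of rise at 1:14 is 4557 × 14 = 63798 mm.
Intermediate landings: 7 × 1350 = 9450 mm.
Developed length = 63798 + 9450 = 73248 mm.
= 73.25 m.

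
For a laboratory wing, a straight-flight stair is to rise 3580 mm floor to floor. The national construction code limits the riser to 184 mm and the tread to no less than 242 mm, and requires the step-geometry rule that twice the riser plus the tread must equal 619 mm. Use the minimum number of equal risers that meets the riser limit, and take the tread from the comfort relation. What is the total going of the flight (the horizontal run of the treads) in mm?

4959 mm

⌈3580/184⌉ = 20 risers.
Riser R = 3580 / 20 = 179 mm, within the 184 mm limit.
Tread T = 619 − 2 × 179 = 261 mm (≥ 242 mm).
Treads = 20 − 1 = 19; going = 19 × 261 = 4959 mm.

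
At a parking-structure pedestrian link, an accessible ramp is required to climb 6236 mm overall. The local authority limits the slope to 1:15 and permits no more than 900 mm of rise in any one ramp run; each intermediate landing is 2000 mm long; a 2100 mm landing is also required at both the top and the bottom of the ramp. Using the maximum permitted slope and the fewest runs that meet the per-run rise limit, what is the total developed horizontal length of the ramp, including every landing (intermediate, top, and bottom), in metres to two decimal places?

109.74 m

At most 900 each: 6236/900 = 6.93, giving 7 ramp runs. That means 6 intermediate landings.
Horizontal run for 6236 mm of rise at 1:15 is 6236 × 15 = 93540 mm.
Intermediate landings: 6 × 2000 = 12000 mm.
Top and bottom landings: 2 × 2100 = 4200 mm.
Total = 93540 + 12000 + 4200 = 109740 mm.
= 109.74 m.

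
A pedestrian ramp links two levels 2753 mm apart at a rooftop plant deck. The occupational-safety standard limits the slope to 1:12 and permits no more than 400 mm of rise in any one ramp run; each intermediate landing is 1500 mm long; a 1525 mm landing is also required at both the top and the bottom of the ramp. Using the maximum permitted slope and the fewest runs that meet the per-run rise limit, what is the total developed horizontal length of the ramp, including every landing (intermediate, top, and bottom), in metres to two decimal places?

45.09 m

⌈2753/400⌉ = 7 ramp runs. That means 6 intermediate landings.
Ramp run (horizontal) at 1:12: 2753 × 12 = 33036 mm.
Intermediate landings: 6 × 1500 = 9000 mm.
Top and bottom landings: 2 × 1525 = 3050 mm.
Total = 33036 + 9000 + 3050 = 45086 mm.
= 45.09 m.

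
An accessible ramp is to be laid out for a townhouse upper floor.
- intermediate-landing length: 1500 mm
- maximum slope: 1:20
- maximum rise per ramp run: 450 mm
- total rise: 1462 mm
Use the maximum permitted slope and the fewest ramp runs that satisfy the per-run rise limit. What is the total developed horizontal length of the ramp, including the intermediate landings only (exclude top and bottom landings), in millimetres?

33740 mm

1462 / 450 = 3.25, so 4 ramp runs are needed. That means 3 intermediate landings.
Horizontal run for 1462 mm of rise at 1:20 is 1462 × 20 = 29240 mm.
Intermediate landings: 3 × 1500 = 4500 mm.
Developed length = 29240 + 4500 = 33740 mm.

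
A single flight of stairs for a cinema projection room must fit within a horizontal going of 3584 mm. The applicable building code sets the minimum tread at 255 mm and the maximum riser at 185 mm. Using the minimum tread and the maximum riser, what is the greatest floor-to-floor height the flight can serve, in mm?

2775 mm

3584 / 255 = 14.05, so 14 treads fit.
Risers = treads + 1 = 15.
Maximum height = 15 × 185 = 2775 mm.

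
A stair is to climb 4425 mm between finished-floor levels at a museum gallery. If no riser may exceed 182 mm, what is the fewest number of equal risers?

At most 182 each: 4425/182 = 24.31, giving 25 risers.

25 risers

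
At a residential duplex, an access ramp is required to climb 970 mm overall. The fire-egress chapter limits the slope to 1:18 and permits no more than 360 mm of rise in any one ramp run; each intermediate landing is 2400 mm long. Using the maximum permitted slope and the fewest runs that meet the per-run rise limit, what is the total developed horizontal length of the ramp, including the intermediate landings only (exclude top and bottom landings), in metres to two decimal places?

22.26 m

⌈970/360⌉ = 3 ramp runs. That means 2 intermediate landings.
Horizontal run for 970 mm of rise at 1:18 is 970 × 18 = 17460 mm.
2 intermediate landings contribute 2 × 2400 = 4800 mm.
Total developed length = 17460 + 4800 = 22260 mm.
= 22.26 m.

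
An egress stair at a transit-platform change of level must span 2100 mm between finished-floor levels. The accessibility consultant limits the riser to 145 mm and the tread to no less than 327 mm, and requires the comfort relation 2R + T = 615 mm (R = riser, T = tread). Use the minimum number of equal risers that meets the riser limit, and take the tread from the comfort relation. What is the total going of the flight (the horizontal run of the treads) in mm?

4690 mm

At most 145 each: 2100/145 = 14.48, giving 15 risers.
Riser R = 2100 / 15 = 140 mm, within the 145 mm limit.
From 2R + T = 615: T = 615 − 280 = 335 mm.
Treads = 15 − 1 = 14; going = 14 × 335 = 4690 mm.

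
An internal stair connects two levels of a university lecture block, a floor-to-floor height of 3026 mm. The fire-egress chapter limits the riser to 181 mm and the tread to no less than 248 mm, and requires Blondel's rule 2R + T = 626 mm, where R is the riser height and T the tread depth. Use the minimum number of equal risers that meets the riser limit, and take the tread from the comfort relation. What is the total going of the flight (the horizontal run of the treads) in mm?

⌈3026/181⌉ = 17 risers.
Riser R = 3026 / 17 = 178 mm, within the 181 mm limit.
T = 626 − 2·178 = 270 mm, which satisfies the 248 mm minimum.
Treads = 17 − 1 = 16; going = 16 × 270 = 4320 mm.

4320 mm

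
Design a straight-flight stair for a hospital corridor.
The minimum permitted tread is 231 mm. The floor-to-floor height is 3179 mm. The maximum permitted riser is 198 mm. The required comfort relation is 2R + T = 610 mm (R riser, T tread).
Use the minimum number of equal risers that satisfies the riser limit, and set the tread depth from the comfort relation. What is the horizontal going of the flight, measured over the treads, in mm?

3776 mm

3179 / 198 = 16.056 → round up to 17 risers.
R = 3179 ÷ 17 = 187 mm.
From 2R + T = 610: T = 610 − 374 = 236 mm.
Treads = 17 − 1 = 16; going = 16 × 236 = 3776 mm.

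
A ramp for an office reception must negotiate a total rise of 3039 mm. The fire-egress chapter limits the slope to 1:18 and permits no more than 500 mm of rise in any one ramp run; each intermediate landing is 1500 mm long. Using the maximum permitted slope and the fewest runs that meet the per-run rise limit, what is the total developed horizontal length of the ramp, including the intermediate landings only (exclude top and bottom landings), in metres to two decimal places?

63.70 m

At most 500 each: 3039/500 = 6.08, giving 7 ramp runs. That means 6 intermediate landings.
Horizontal run for 3039 mm of rise at 1:18 is 3039 × 18 = 54702 mm.
6 intermediate landings contribute 6 × 1500 = 9000 mm.
Total developed length = 54702 + 9000 = 63702 mm.
= 63.70 m.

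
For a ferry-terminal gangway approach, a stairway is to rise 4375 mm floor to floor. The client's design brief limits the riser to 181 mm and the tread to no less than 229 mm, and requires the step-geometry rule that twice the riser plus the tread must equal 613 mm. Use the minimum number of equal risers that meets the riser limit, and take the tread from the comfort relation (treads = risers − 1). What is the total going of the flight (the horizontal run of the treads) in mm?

4375 / 181 = 24.17, so 25 risers are needed.
Each riser is 4375/25 = 175 mm (≤ 181 mm).
From 2R + T = 613: T = 613 − 350 = 263 mm.
Going = (25 − 1) × 263 = 6312 mm.

6312 mm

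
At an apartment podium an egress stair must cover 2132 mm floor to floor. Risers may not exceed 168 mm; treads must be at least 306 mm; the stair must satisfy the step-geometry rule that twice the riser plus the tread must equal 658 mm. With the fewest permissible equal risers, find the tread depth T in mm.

330 mm

2132 / 168 = 12.690 → round up to 13 risers.
Each riser is 2132/13 = 164 mm (≤ 168 mm).
From 2R + T = 658: T = 658 − 328 = 330 mm.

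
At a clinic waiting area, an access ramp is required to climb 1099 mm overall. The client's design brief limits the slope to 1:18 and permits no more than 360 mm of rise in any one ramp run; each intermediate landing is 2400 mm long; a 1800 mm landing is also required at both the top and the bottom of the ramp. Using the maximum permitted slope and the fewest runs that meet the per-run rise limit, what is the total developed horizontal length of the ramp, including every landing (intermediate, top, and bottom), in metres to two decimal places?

30.58 m

⌈1099/360⌉ = 4 ramp runs. That means 3 intermediate landings.
Horizontal run for 1099 mm of rise at 1:18 is 1099 × 18 = 19782 mm.
Intermediate landings: 3 × 2400 = 7200 mm.
Top and bottom landings: 2 × 1800 = 3600 mm.
Total = 19782 + 7200 + 3600 = 30582 mm.
= 30.58 m.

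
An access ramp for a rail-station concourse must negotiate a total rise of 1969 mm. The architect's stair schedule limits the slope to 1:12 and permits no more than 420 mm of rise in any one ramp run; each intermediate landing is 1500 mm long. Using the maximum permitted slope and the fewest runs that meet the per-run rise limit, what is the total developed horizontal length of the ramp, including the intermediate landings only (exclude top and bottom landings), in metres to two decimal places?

At most 420 each: 1969/420 = 4.69, giving 5 ramp runs. That means 4 intermediate landings.
Horizontal run for 1969 mm of rise at 1:12 is 1969 × 12 = 23628 mm.
4 intermediate landings contribute 4 × 1500 = 6000 mm.
Total developed length = 23628 + 6000 = 29628 mm.
= 29.63 m.

29.63 m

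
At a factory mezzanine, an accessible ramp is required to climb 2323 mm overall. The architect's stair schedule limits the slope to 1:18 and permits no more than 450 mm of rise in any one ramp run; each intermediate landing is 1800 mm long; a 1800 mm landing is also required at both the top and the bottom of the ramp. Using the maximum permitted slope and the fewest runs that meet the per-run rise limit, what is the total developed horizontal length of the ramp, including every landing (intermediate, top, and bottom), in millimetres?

54414 mm

⌈2323/450⌉ = 6 ramp runs. That means 5 intermediate landings.
Ramp run (horizontal) at 1:18: 2323 × 18 = 41814 mm.
Intermediate landings: 5 × 1800 = 9000 mm.
Top and bottom landings: 2 × 1800 = 3600 mm.
Total = 41814 + 9000 + 3600 = 54414 mm.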